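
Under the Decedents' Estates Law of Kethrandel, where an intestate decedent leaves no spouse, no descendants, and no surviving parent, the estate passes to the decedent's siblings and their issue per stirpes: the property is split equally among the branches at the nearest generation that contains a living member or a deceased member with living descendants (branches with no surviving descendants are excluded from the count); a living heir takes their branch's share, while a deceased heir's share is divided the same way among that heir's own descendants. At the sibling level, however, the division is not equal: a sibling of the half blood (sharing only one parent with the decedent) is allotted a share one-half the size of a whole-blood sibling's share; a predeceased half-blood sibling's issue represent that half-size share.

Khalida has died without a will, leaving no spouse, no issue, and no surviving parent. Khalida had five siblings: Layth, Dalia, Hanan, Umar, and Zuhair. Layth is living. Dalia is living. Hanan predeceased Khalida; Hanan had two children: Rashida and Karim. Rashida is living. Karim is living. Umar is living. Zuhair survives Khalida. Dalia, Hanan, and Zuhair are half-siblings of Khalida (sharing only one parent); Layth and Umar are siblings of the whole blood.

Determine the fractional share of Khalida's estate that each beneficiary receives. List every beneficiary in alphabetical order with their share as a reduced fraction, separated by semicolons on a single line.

No spouse, descendants, or parent survives, so the estate passes to Khalida's siblings per stirpes.
Half-blood siblings count for one-half the weight of whole-blood siblings at the initial division.
Dividing 1 in proportion to weights (total weight 7/2): Layth (weight 1) → 2/7; Dalia (weight 1/2) → 1/7; Hanan (weight 1/2) → 1/7; Umar (weight 1) → 2/7; Zuhair (weight 1/2) → 1/7.
Layth is living and takes 2/7.
Dalia is living and takes 1/7.
Hanan predeceased; the 1/7 allotted to Hanan's branch passes to Hanan's issue by representation.
The 1/7 is divided into 2 equal shares of 1/14 among Rashida, Karim.
Rashida is living and takes 1/14.
Karim is living and takes 1/14.
Umar is living and takes 2/7.
Zuhair is living and takes 1/7.

Dalia 1/7; Karim 1/14; Layth 2/7; Rashida 1/14; Umar 2/7; Zuhair 1/7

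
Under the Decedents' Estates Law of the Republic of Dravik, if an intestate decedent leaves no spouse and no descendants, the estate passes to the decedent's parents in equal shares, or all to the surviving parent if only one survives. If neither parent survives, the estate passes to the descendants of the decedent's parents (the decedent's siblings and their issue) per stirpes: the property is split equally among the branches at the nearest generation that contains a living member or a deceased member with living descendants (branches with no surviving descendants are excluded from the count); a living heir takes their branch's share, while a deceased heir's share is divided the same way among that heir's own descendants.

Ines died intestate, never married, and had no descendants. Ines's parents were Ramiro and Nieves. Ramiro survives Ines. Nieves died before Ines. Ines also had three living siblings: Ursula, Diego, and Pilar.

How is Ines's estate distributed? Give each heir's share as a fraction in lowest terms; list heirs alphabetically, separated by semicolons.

Only one parent, Ramiro, survives, so Ramiro takes the entire estate. The siblings take nothing because a surviving parent has priority.

Ramiro 1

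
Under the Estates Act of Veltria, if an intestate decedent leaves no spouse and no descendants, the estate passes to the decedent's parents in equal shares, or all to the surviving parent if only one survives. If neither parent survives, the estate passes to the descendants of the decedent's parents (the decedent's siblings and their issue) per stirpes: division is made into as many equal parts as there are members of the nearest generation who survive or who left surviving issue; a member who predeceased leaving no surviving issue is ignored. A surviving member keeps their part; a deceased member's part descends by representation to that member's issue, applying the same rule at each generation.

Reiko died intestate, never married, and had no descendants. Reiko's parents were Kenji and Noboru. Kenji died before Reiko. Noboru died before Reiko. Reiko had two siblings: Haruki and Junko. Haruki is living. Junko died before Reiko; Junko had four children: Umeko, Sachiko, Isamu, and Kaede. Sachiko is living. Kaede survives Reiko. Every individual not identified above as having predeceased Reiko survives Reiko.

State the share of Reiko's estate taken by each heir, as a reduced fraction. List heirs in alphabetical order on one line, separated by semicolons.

Haruki 1/2; Isamu 1/8; Kaede 1/8; Sachiko 1/8; Umeko 1/8

Neither parent survives and there are no descendants, so the estate passes to Reiko's siblings and their issue per stirpes.
The estate is divided into 2 equal shares of 1/2 among Haruki, Junko.
Haruki is living and takes 1/2.
Junko predeceased; the 1/2 allotted to Junko's branch passes to Junko's issue by representation.
The 1/2 is divided into 4 equal shares of 1/8 among Umeko, Sachiko, Isamu, Kaede.
Umeko is living and takes 1/8.
Sachiko is living and takes 1/8.
Isamu is living and takes 1/8.
Kaede is living and takes 1/8.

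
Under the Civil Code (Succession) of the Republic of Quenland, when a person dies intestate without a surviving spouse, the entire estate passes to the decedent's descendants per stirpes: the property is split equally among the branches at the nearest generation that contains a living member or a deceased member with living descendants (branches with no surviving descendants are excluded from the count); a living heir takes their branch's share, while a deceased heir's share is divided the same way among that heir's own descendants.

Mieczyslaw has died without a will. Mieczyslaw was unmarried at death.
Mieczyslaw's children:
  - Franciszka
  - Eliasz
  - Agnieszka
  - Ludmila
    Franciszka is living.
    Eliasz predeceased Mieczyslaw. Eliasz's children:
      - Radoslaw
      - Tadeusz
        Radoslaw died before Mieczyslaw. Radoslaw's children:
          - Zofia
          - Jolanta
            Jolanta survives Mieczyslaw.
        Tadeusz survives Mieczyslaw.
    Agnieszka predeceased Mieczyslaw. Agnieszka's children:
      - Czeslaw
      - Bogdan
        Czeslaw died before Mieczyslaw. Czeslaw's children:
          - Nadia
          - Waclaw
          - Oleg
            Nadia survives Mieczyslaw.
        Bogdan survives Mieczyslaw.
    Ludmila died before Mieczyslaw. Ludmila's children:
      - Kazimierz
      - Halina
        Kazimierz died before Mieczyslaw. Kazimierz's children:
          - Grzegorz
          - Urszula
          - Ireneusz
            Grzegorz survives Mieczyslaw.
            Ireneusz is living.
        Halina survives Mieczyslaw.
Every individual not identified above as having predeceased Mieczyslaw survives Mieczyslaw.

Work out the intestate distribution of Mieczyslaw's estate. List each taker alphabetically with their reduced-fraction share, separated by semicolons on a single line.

There is no surviving spouse, so the entire estate passes to Mieczyslaw's descendants per stirpes.
The estate is divided into 4 equal shares of 1/4 among Franciszka, Eliasz, Agnieszka, Ludmila.
Franciszka is living and takes 1/4.
Eliasz predeceased; the 1/4 allotted to Eliasz's branch passes to Eliasz's issue by representation.
The 1/4 is divided into 2 equal shares of 1/8 among Radoslaw, Tadeusz.
Radoslaw predeceased; the 1/8 allotted to Radoslaw's branch passes to Radoslaw's issue by representation.
The 1/8 is divided into 2 equal shares of 1/16 among Zofia, Jolanta.
Zofia is living and takes 1/16.
Jolanta is living and takes 1/16.
Tadeusz is living and takes 1/8.
Agnieszka predeceased; the 1/4 allotted to Agnieszka's branch passes to Agnieszka's issue by representation.
The 1/4 is divided into 2 equal shares of 1/8 among Czeslaw, Bogdan.
Czeslaw predeceased; the 1/8 allotted to Czeslaw's branch passes to Czeslaw's issue by representation.
The 1/8 is divided into 3 equal shares of 1/24 among Nadia, Waclaw, Oleg.
Nadia is living and takes 1/24.
Waclaw is living and takes 1/24.
Oleg is living and takes 1/24.
Bogdan is living and takes 1/8.
Ludmila predeceased; the 1/4 allotted to Ludmila's branch passes to Ludmila's issue by representation.
The 1/4 is divided into 2 equal shares of 1/8 among Kazimierz, Halina.
Kazimierz predeceased; the 1/8 allotted to Kazimierz's branch passes to Kazimierz's issue by representation.
The 1/8 is divided into 3 equal shares of 1/24 among Grzegorz, Urszula, Ireneusz.
Grzegorz is living and takes 1/24.
Urszula is living and takes 1/24.
Ireneusz is living and takes 1/24.
Halina is living and takes 1/8.

Bogdan 1/8; Franciszka 1/4; Grzegorz 1/24; Halina 1/8; Ireneusz 1/24; Jolanta 1/16; Nadia 1/24; Oleg 1/24; Tadeusz 1/8; Urszula 1/24; Waclaw 1/24; Zofia 1/16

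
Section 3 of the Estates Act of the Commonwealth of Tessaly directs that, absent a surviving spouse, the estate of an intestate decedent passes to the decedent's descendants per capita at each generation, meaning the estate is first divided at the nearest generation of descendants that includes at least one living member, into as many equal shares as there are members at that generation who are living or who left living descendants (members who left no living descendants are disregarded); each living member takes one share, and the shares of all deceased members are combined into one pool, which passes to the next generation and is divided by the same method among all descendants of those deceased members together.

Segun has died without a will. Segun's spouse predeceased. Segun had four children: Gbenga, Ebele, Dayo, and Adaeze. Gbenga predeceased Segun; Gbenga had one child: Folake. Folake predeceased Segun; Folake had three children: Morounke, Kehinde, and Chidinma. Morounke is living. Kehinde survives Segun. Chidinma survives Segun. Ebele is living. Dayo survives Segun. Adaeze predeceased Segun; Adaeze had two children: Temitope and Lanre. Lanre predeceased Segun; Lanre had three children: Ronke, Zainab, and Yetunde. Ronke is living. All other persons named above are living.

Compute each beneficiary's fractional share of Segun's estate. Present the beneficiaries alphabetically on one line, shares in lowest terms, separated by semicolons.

There is no surviving spouse, so the entire estate passes to Segun's descendants per capita at each generation.
At generation 1 (Gbenga, Ebele, Dayo, Adaeze) there are 4 shares of (1)/4 = 1/4 each.
Living: Ebele and Dayo — each takes 1/4.
Deceased: Gbenga and Adaeze. Their combined 1/2 is pooled and carried to generation 2.
At generation 2 (Folake, Temitope, Lanre) there are 3 shares of (1/2)/3 = 1/6 each.
Living: Temitope — each takes 1/6.
Deceased: Folake and Lanre. Their combined 1/3 is pooled and carried to generation 3.
At generation 3 (Morounke, Kehinde, Chidinma, Ronke, Zainab, Yetunde) there are 6 shares of (1/3)/6 = 1/18 each.
Living: Morounke, Kehinde, Chidinma, Ronke, Zainab, and Yetunde — each takes 1/18.

Chidinma 1/18; Dayo 1/4; Ebele 1/4; Kehinde 1/18; Morounke 1/18; Ronke 1/18; Temitope 1/6; Yetunde 1/18; Zainab 1/18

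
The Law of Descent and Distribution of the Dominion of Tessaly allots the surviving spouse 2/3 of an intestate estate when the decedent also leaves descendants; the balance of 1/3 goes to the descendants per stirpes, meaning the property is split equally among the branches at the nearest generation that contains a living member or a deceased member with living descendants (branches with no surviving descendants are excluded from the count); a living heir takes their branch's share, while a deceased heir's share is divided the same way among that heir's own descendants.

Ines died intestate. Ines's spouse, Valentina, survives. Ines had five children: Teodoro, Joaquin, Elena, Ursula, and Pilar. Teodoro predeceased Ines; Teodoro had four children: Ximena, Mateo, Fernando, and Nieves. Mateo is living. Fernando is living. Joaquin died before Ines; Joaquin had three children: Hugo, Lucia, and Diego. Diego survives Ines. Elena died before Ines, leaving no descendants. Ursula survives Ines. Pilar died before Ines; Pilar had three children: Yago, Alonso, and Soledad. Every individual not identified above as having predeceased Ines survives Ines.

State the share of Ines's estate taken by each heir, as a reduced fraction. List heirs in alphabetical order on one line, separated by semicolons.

Valentina, as surviving spouse, takes 2/3.
The remaining 1/3 passes to Ines's descendants per stirpes.
Elena left no surviving issue, so that branch lapses and is disregarded.
The 1/3 is divided into 4 equal shares of 1/12 among Teodoro, Joaquin, Ursula, Pilar.
Teodoro predeceased; the 1/12 allotted to Teodoro's branch passes to Teodoro's issue by representation.
The 1/12 is divided into 4 equal shares of 1/48 among Ximena, Mateo, Fernando, Nieves.
Ximena is living and takes 1/48.
Mateo is living and takes 1/48.
Fernando is living and takes 1/48.
Nieves is living and takes 1/48.
Joaquin predeceased; the 1/12 allotted to Joaquin's branch passes to Joaquin's issue by representation.
The 1/12 is divided into 3 equal shares of 1/36 among Hugo, Lucia, Diego.
Hugo is living and takes 1/36.
Lucia is living and takes 1/36.
Diego is living and takes 1/36.
Ursula is living and takes 1/12.
Pilar predeceased; the 1/12 allotted to Pilar's branch passes to Pilar's issue by representation.
The 1/12 is divided into 3 equal shares of 1/36 among Yago, Alonso, Soledad.
Yago is living and takes 1/36.
Alonso is living and takes 1/36.
Soledad is living and takes 1/36.

Alonso 1/36; Diego 1/36; Fernando 1/48; Hugo 1/36; Lucia 1/36; Mateo 1/48; Nieves 1/48; Soledad 1/36; Ursula 1/12; Valentina 2/3; Ximena 1/48; Yago 1/36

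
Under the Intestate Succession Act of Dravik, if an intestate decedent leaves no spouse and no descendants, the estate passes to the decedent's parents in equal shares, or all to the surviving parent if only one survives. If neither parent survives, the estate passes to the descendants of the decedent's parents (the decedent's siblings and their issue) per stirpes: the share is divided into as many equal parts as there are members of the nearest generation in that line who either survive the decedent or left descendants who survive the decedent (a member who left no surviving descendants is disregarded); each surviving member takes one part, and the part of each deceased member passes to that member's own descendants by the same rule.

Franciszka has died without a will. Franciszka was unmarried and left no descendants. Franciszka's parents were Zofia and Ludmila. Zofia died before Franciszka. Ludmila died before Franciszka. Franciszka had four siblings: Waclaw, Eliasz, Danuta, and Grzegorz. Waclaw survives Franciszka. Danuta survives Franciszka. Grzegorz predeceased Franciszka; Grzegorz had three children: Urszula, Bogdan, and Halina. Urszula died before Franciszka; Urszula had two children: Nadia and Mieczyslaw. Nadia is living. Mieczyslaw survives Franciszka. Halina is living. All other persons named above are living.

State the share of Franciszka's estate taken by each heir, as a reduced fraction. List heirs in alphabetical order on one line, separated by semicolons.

Bogdan 1/12; Danuta 1/4; Eliasz 1/4; Halina 1/12; Mieczyslaw 1/24; Nadia 1/24; Waclaw 1/4

Neither parent survives and there are no descendants, so the estate passes to Franciszka's siblings and their issue per stirpes.
The estate is divided into 4 equal shares of 1/4 among Waclaw, Eliasz, Danuta, Grzegorz.
Waclaw is living and takes 1/4.
Eliasz is living and takes 1/4.
Danuta is living and takes 1/4.
Grzegorz predeceased; the 1/4 allotted to Grzegorz's branch passes to Grzegorz's issue by representation.
The 1/4 is divided into 3 equal shares of 1/12 among Urszula, Bogdan, Halina.
Urszula predeceased; the 1/12 allotted to Urszula's branch passes to Urszula's issue by representation.
The 1/12 is divided into 2 equal shares of 1/24 among Nadia, Mieczyslaw.
Nadia is living and takes 1/24.
Mieczyslaw is living and takes 1/24.
Bogdan is living and takes 1/12.
Halina is living and takes 1/12.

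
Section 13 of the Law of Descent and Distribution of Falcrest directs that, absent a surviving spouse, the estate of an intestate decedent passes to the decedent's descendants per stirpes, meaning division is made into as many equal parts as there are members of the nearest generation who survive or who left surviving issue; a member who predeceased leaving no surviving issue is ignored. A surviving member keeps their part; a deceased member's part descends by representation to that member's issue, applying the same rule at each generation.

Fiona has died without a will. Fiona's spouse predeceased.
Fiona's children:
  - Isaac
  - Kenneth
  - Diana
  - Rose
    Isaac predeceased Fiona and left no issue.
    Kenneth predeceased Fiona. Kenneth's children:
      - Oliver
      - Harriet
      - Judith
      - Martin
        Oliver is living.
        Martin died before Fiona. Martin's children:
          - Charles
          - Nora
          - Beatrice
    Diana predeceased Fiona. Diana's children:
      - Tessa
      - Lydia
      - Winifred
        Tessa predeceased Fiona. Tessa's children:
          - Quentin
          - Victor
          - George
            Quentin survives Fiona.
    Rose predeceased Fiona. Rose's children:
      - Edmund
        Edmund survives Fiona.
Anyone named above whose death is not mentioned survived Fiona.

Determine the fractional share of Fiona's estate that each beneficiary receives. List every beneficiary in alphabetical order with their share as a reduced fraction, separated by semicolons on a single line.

Beatrice 1/36; Charles 1/36; Edmund 1/3; George 1/27; Harriet 1/12; Judith 1/12; Lydia 1/9; Nora 1/36; Oliver 1/12; Quentin 1/27; Victor 1/27; Winifred 1/9

There is no surviving spouse, so the entire estate passes to Fiona's descendants per stirpes.
Isaac left no surviving issue, so that branch lapses and is disregarded.
The estate is divided into 3 equal shares of 1/3 among Kenneth, Diana, Rose.
Kenneth predeceased; the 1/3 allotted to Kenneth's branch passes to Kenneth's issue by representation.
The 1/3 is divided into 4 equal shares of 1/12 among Oliver, Harriet, Judith, Martin.
Oliver is living and takes 1/12.
Harriet is living and takes 1/12.
Judith is living and takes 1/12.
Martin predeceased; the 1/12 allotted to Martin's branch passes to Martin's issue by representation.
The 1/12 is divided into 3 equal shares of 1/36 among Charles, Nora, Beatrice.
Charles is living and takes 1/36.
Nora is living and takes 1/36.
Beatrice is living and takes 1/36.
Diana predeceased; the 1/3 allotted to Diana's branch passes to Diana's issue by representation.
The 1/3 is divided into 3 equal shares of 1/9 among Tessa, Lydia, Winifred.
Tessa predeceased; the 1/9 allotted to Tessa's branch passes to Tessa's issue by representation.
The 1/9 is divided into 3 equal shares of 1/27 among Quentin, Victor, George.
Quentin is living and takes 1/27.
Victor is living and takes 1/27.
George is living and takes 1/27.
Lydia is living and takes 1/9.
Winifred is living and takes 1/9.
Rose predeceased; the 1/3 allotted to Rose's branch passes to Rose's issue by representation.
Edmund is the sole taker at this level and receives the full 1/3.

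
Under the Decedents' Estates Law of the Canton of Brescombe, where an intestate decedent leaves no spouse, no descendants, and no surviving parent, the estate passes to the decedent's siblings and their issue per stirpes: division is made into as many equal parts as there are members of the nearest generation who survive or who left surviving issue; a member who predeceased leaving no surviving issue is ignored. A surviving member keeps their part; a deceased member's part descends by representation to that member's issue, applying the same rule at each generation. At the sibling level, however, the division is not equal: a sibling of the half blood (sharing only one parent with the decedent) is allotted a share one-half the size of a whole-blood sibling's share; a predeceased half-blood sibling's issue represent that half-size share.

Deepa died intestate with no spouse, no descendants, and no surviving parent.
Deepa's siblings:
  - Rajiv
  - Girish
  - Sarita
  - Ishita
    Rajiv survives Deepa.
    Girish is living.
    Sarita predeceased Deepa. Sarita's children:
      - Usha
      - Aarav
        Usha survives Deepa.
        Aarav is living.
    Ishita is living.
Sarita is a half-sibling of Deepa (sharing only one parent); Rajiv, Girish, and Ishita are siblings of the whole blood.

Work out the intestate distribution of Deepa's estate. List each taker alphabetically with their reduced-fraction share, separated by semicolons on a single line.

Aarav 1/14; Girish 2/7; Ishita 2/7; Rajiv 2/7; Usha 1/14

No spouse, descendants, or parent survives, so the estate passes to Deepa's siblings per stirpes.
Half-blood siblings count for one-half the weight of whole-blood siblings at the initial division.
Dividing 1 in proportion to weights (total weight 7/2): Rajiv (weight 1) → 2/7; Girish (weight 1) → 2/7; Sarita (weight 1/2) → 1/7; Ishita (weight 1) → 2/7.
Rajiv is living and takes 2/7.
Girish is living and takes 2/7.
Sarita predeceased; the 1/7 allotted to Sarita's branch passes to Sarita's issue by representation.
The 1/7 is divided into 2 equal shares of 1/14 among Usha, Aarav.
Usha is living and takes 1/14.
Aarav is living and takes 1/14.
Ishita is living and takes 2/7.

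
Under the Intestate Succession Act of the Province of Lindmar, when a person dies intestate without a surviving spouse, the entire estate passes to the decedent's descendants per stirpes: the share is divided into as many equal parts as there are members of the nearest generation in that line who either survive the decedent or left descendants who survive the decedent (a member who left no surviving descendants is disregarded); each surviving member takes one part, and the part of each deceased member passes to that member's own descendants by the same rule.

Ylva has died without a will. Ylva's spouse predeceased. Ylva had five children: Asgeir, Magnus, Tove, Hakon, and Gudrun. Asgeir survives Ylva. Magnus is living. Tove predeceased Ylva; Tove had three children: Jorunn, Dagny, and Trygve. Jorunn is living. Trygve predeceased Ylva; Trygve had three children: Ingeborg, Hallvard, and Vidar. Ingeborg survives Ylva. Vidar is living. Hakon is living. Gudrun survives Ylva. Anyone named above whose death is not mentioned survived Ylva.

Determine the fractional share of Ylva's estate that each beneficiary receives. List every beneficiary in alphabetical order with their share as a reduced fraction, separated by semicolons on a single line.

Asgeir 1/5; Dagny 1/15; Gudrun 1/5; Hakon 1/5; Hallvard 1/45; Ingeborg 1/45; Jorunn 1/15; Magnus 1/5; Vidar 1/45

There is no surviving spouse, so the entire estate passes to Ylva's descendants per stirpes.
The estate is divided into 5 equal shares of 1/5 among Asgeir, Magnus, Tove, Hakon, Gudrun.
Asgeir is living and takes 1/5.
Magnus is living and takes 1/5.
Tove predeceased; the 1/5 allotted to Tove's branch passes to Tove's issue by representation.
The 1/5 is divided into 3 equal shares of 1/15 among Jorunn, Dagny, Trygve.
Jorunn is living and takes 1/15.
Dagny is living and takes 1/15.
Trygve predeceased; the 1/15 allotted to Trygve's branch passes to Trygve's issue by representation.
The 1/15 is divided into 3 equal shares of 1/45 among Ingeborg, Hallvard, Vidar.
Ingeborg is living and takes 1/45.
Hallvard is living and takes 1/45.
Vidar is living and takes 1/45.
Hakon is living and takes 1/5.
Gudrun is living and takes 1/5.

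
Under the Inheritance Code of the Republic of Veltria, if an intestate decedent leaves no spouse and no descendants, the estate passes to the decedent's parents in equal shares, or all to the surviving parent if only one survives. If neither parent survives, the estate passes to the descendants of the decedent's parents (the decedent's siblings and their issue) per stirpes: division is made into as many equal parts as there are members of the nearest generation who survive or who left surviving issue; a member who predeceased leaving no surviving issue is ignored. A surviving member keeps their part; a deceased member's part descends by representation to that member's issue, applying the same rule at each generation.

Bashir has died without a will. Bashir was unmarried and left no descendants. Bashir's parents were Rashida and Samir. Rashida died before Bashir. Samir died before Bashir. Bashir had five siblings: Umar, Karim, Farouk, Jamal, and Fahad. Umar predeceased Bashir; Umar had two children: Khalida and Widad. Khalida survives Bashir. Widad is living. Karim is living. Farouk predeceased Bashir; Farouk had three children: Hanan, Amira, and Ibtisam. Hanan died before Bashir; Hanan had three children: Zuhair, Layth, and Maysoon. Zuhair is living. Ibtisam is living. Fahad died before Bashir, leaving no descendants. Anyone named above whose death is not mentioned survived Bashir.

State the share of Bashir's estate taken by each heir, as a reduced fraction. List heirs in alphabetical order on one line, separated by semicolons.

Neither parent survives and there are no descendants, so the estate passes to Bashir's siblings and their issue per stirpes.
Fahad left no surviving issue, so that branch lapses and is disregarded.
The estate is divided into 4 equal shares of 1/4 among Umar, Karim, Farouk, Jamal.
Umar predeceased; the 1/4 allotted to Umar's branch passes to Umar's issue by representation.
The 1/4 is divided into 2 equal shares of 1/8 among Khalida, Widad.
Khalida is living and takes 1/8.
Widad is living and takes 1/8.
Karim is living and takes 1/4.
Farouk predeceased; the 1/4 allotted to Farouk's branch passes to Farouk's issue by representation.
The 1/4 is divided into 3 equal shares of 1/12 among Hanan, Amira, Ibtisam.
Hanan predeceased; the 1/12 allotted to Hanan's branch passes to Hanan's issue by representation.
The 1/12 is divided into 3 equal shares of 1/36 among Zuhair, Layth, Maysoon.
Zuhair is living and takes 1/36.
Layth is living and takes 1/36.
Maysoon is living and takes 1/36.
Amira is living and takes 1/12.
Ibtisam is living and takes 1/12.
Jamal is living and takes 1/4.

Amira 1/12; Ibtisam 1/12; Jamal 1/4; Karim 1/4; Khalida 1/8; Layth 1/36; Maysoon 1/36; Widad 1/8; Zuhair 1/36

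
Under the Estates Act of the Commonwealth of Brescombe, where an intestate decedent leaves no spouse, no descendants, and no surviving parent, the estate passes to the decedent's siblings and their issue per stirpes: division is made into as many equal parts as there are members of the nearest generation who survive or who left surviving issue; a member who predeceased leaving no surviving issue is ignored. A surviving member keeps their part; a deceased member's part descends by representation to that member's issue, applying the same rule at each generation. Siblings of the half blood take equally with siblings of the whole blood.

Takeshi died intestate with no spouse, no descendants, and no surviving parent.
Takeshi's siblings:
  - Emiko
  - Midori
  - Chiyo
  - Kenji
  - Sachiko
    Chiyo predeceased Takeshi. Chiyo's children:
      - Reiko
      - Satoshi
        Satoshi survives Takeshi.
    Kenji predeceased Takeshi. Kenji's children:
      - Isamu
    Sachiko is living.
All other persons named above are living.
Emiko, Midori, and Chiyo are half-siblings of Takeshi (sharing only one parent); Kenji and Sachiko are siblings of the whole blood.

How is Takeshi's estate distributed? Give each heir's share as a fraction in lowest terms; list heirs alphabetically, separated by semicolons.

Emiko 1/5; Isamu 1/5; Midori 1/5; Reiko 1/10; Sachiko 1/5; Satoshi 1/10

No spouse, descendants, or parent survives, so the estate passes to Takeshi's siblings per stirpes.
Half-blood and whole-blood siblings take equally under the stated rule.
The estate is divided into 5 equal shares of 1/5 among Emiko, Midori, Chiyo, Kenji, Sachiko.
Emiko is living and takes 1/5.
Midori is living and takes 1/5.
Chiyo predeceased; the 1/5 allotted to Chiyo's branch passes to Chiyo's issue by representation.
The 1/5 is divided into 2 equal shares of 1/10 among Reiko, Satoshi.
Reiko is living and takes 1/10.
Satoshi is living and takes 1/10.
Kenji predeceased; the 1/5 allotted to Kenji's branch passes to Kenji's issue by representation.
Isamu is the sole taker at this level and receives the full 1/5.
Sachiko is living and takes 1/5.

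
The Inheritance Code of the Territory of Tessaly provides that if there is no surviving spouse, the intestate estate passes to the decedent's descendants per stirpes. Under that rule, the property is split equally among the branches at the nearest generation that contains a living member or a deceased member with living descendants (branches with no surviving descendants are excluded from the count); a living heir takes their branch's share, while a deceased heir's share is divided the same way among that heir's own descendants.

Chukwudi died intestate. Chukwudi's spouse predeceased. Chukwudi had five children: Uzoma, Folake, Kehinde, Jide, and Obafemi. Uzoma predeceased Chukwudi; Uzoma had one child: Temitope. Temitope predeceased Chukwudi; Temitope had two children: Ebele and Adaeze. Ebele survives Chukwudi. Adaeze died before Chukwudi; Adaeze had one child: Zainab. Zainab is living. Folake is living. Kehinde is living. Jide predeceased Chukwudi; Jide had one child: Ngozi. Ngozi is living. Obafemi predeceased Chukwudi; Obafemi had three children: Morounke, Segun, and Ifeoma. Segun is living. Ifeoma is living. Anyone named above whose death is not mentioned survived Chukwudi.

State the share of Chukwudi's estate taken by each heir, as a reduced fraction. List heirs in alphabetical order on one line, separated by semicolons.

Ebele 1/10; Folake 1/5; Ifeoma 1/15; Kehinde 1/5; Morounke 1/15; Ngozi 1/5; Segun 1/15; Zainab 1/10

There is no surviving spouse, so the entire estate passes to Chukwudi's descendants per stirpes.
The estate is divided into 5 equal shares of 1/5 among Uzoma, Folake, Kehinde, Jide, Obafemi.
Uzoma predeceased; the 1/5 allotted to Uzoma's branch passes to Uzoma's issue by representation.
Temitope's line is the sole branch at this level, so the full 1/5 passes to Temitope's issue by representation.
The 1/5 is divided into 2 equal shares of 1/10 among Ebele, Adaeze.
Ebele is living and takes 1/10.
Adaeze predeceased; the 1/10 allotted to Adaeze's branch passes to Adaeze's issue by representation.
Zainab is the sole taker at this level and receives the full 1/10.
Folake is living and takes 1/5.
Kehinde is living and takes 1/5.
Jide predeceased; the 1/5 allotted to Jide's branch passes to Jide's issue by representation.
Ngozi is the sole taker at this level and receives the full 1/5.
Obafemi predeceased; the 1/5 allotted to Obafemi's branch passes to Obafemi's issue by representation.
The 1/5 is divided into 3 equal shares of 1/15 among Morounke, Segun, Ifeoma.
Morounke is living and takes 1/15.
Segun is living and takes 1/15.
Ifeoma is living and takes 1/15.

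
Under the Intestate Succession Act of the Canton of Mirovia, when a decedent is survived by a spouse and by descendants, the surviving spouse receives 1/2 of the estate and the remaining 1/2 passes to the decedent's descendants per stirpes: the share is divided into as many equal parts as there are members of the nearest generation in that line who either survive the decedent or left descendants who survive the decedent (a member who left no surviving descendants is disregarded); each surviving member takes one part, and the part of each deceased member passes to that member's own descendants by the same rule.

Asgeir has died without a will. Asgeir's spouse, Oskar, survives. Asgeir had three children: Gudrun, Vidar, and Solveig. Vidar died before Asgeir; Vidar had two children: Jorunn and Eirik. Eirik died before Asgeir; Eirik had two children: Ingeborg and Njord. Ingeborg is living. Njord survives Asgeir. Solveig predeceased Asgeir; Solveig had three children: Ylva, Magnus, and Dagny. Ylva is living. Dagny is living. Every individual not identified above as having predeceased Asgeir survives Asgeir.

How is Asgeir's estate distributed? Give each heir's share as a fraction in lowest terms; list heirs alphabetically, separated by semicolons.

Oskar, as surviving spouse, takes 1/2.
The remaining 1/2 passes to Asgeir's descendants per stirpes.
The 1/2 is divided into 3 equal shares of 1/6 among Gudrun, Vidar, Solveig.
Gudrun is living and takes 1/6.
Vidar predeceased; the 1/6 allotted to Vidar's branch passes to Vidar's issue by representation.
The 1/6 is divided into 2 equal shares of 1/12 among Jorunn, Eirik.
Jorunn is living and takes 1/12.
Eirik predeceased; the 1/12 allotted to Eirik's branch passes to Eirik's issue by representation.
The 1/12 is divided into 2 equal shares of 1/24 among Ingeborg, Njord.
Ingeborg is living and takes 1/24.
Njord is living and takes 1/24.
Solveig predeceased; the 1/6 allotted to Solveig's branch passes to Solveig's issue by representation.
The 1/6 is divided into 3 equal shares of 1/18 among Ylva, Magnus, Dagny.
Ylva is living and takes 1/18.
Magnus is living and takes 1/18.
Dagny is living and takes 1/18.

Dagny 1/18; Gudrun 1/6; Ingeborg 1/24; Jorunn 1/12; Magnus 1/18; Njord 1/24; Oskar 1/2; Ylva 1/18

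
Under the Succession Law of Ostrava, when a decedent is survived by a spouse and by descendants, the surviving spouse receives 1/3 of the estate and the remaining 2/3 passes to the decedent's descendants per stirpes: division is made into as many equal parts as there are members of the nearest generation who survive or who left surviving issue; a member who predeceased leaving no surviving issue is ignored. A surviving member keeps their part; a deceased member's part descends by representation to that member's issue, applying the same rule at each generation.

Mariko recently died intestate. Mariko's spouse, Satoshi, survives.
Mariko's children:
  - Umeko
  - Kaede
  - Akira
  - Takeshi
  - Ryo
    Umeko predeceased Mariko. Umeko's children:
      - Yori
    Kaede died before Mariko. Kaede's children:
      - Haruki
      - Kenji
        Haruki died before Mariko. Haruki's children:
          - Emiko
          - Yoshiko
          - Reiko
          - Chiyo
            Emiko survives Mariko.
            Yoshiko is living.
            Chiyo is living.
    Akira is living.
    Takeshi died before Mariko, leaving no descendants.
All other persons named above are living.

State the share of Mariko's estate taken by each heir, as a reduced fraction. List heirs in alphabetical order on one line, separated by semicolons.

Akira 1/6; Chiyo 1/48; Emiko 1/48; Kenji 1/12; Reiko 1/48; Ryo 1/6; Satoshi 1/3; Yori 1/6; Yoshiko 1/48

Satoshi, as surviving spouse, takes 1/3.
The remaining 2/3 passes to Mariko's descendants per stirpes.
Takeshi left no surviving issue, so that branch lapses and is disregarded.
The 2/3 is divided into 4 equal shares of 1/6 among Umeko, Kaede, Akira, Ryo.
Umeko predeceased; the 1/6 allotted to Umeko's branch passes to Umeko's issue by representation.
Yori is the sole taker at this level and receives the full 1/6.
Kaede predeceased; the 1/6 allotted to Kaede's branch passes to Kaede's issue by representation.
The 1/6 is divided into 2 equal shares of 1/12 among Haruki, Kenji.
Haruki predeceased; the 1/12 allotted to Haruki's branch passes to Haruki's issue by representation.
The 1/12 is divided into 4 equal shares of 1/48 among Emiko, Yoshiko, Reiko, Chiyo.
Emiko is living and takes 1/48.
Yoshiko is living and takes 1/48.
Reiko is living and takes 1/48.
Chiyo is living and takes 1/48.
Kenji is living and takes 1/12.
Akira is living and takes 1/6.
Ryo is living and takes 1/6.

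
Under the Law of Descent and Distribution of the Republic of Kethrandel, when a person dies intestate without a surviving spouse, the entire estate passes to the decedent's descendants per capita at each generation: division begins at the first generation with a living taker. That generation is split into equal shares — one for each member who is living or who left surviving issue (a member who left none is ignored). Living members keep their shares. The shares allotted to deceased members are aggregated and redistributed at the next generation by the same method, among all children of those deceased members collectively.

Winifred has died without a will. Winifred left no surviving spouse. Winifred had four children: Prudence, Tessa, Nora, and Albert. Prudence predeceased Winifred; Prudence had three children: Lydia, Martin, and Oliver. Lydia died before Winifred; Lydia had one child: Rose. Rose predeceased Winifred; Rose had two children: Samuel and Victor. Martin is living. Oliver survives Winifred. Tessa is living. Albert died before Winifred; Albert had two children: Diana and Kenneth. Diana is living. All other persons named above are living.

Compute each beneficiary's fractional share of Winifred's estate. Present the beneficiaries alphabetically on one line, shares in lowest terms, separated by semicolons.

There is no surviving spouse, so the entire estate passes to Winifred's descendants per capita at each generation.
At generation 1 (Prudence, Tessa, Nora, Albert) there are 4 shares of (1)/4 = 1/4 each.
Living: Tessa and Nora — each takes 1/4.
Deceased: Prudence and Albert. Their combined 1/2 is pooled and carried to generation 2.
At generation 2 (Lydia, Martin, Oliver, Diana, Kenneth) there are 5 shares of (1/2)/5 = 1/10 each.
Living: Martin, Oliver, Diana, and Kenneth — each takes 1/10.
Deceased: Lydia. That 1/10 share is carried to generation 3.
At generation 3 (Rose) there are 1 shares of (1/10)/1 = 1/10 each.
Deceased: Rose. That 1/10 share is carried to generation 4.
At generation 4 (Samuel, Victor) there are 2 shares of (1/10)/2 = 1/20 each.
Living: Samuel and Victor — each takes 1/20.

Diana 1/10; Kenneth 1/10; Martin 1/10; Nora 1/4; Oliver 1/10; Samuel 1/20; Tessa 1/4; Victor 1/20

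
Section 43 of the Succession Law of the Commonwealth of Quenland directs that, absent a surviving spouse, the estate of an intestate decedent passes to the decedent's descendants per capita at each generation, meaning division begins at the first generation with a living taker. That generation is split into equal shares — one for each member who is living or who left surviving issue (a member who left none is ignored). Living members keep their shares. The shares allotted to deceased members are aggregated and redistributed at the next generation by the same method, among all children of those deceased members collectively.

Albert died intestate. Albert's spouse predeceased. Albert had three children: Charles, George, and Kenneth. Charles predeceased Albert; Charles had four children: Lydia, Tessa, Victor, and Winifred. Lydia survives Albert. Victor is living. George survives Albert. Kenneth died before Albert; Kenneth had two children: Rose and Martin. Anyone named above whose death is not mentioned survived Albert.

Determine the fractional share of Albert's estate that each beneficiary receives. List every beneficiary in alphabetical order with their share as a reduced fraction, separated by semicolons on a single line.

George 1/3; Lydia 1/9; Martin 1/9; Rose 1/9; Tessa 1/9; Victor 1/9; Winifred 1/9

There is no surviving spouse, so the entire estate passes to Albert's descendants per capita at each generation.
At generation 1 (Charles, George, Kenneth) there are 3 shares of (1)/3 = 1/3 each.
Living: George — each takes 1/3.
Deceased: Charles and Kenneth. Their combined 2/3 is pooled and carried to generation 2.
At generation 2 (Lydia, Tessa, Victor, Winifred, Rose, Martin) there are 6 shares of (2/3)/6 = 1/9 each.
Living: Lydia, Tessa, Victor, Winifred, Rose, and Martin — each takes 1/9.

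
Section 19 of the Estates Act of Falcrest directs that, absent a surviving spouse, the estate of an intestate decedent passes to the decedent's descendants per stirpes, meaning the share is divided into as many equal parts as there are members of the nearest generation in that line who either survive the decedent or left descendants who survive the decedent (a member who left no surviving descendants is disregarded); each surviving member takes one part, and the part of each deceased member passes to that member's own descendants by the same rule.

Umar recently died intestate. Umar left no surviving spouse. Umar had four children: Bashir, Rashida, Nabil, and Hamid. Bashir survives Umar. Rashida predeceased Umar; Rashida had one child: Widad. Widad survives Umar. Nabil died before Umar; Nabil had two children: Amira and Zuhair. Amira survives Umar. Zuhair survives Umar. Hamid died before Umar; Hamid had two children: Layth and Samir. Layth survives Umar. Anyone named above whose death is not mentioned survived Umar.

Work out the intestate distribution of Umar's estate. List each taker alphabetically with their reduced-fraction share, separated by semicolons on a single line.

There is no surviving spouse, so the entire estate passes to Umar's descendants per stirpes.
The estate is divided into 4 equal shares of 1/4 among Bashir, Rashida, Nabil, Hamid.
Bashir is living and takes 1/4.
Rashida predeceased; the 1/4 allotted to Rashida's branch passes to Rashida's issue by representation.
Widad is the sole taker at this level and receives the full 1/4.
Nabil predeceased; the 1/4 allotted to Nabil's branch passes to Nabil's issue by representation.
The 1/4 is divided into 2 equal shares of 1/8 among Amira, Zuhair.
Amira is living and takes 1/8.
Zuhair is living and takes 1/8.
Hamid predeceased; the 1/4 allotted to Hamid's branch passes to Hamid's issue by representation.
The 1/4 is divided into 2 equal shares of 1/8 among Layth, Samir.
Layth is living and takes 1/8.
Samir is living and takes 1/8.

Amira 1/8; Bashir 1/4; Layth 1/8; Samir 1/8; Widad 1/4; Zuhair 1/8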